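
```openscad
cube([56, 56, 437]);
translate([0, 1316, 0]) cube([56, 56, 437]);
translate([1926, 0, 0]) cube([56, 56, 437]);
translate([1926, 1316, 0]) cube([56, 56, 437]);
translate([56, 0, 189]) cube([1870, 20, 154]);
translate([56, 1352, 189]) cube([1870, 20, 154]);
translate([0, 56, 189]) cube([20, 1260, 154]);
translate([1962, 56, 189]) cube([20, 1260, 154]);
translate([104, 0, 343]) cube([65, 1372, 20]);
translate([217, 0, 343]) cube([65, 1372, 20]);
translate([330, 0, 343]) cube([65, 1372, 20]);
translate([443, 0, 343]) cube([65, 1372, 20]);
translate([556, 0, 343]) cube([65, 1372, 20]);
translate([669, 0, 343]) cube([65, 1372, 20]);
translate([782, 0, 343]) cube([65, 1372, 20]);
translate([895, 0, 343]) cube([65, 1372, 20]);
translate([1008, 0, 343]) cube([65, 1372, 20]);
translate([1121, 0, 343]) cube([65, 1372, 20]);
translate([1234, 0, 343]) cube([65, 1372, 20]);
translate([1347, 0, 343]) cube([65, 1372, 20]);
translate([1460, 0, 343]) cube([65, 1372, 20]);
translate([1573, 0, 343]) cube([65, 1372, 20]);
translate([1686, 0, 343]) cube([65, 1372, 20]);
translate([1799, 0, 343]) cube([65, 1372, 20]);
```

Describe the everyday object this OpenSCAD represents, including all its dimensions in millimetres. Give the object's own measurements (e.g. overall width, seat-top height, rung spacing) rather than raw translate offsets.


A bed frame 1982 mm long (x) by 1372 mm wide (y). Four 56×56 mm corner posts, 437 mm tall, at the corners of the footprint. Four rails of 20 mm thickness and 154 mm height run between adjacent posts with their undersides at z = 189 mm, their outer faces flush with the outside of the frame (the two x-running rails run between the posts' inner faces; the two y-running rails run between the posts' inner faces). 16 slats, each 65 mm wide (x) and 20 mm thick, lie across the top of the two x-running rails, running the full 1372 mm width of the frame in y; along x they sit between the end posts with a 48 mm gap after the −x posts and between neighbouring slats, leaving 62 mm before the +x posts.


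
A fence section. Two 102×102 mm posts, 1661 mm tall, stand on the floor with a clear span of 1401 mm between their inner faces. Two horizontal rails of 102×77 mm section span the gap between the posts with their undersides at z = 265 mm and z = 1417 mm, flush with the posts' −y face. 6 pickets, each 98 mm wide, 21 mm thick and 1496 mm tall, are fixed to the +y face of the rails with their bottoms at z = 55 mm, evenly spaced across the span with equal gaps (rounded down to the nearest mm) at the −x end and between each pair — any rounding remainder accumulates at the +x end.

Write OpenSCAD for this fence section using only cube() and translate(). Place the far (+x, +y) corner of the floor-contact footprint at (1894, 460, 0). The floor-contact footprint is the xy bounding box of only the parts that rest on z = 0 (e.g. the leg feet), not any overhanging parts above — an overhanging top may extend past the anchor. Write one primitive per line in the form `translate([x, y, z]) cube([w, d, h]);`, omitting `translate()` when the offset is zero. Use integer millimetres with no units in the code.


translate([289, 358, 0]) cube([102, 102, 1661]);
translate([1792, 358, 0]) cube([102, 102, 1661]);
translate([391, 358, 265]) cube([1401, 102, 77]);
translate([391, 358, 1417]) cube([1401, 102, 77]);
translate([507, 460, 55]) cube([98, 21, 1496]);
translate([721, 460, 55]) cube([98, 21, 1496]);
translate([935, 460, 55]) cube([98, 21, 1496]);
translate([1149, 460, 55]) cube([98, 21, 1496]);
translate([1363, 460, 55]) cube([98, 21, 1496]);
translate([1577, 460, 55]) cube([98, 21, 1496]);


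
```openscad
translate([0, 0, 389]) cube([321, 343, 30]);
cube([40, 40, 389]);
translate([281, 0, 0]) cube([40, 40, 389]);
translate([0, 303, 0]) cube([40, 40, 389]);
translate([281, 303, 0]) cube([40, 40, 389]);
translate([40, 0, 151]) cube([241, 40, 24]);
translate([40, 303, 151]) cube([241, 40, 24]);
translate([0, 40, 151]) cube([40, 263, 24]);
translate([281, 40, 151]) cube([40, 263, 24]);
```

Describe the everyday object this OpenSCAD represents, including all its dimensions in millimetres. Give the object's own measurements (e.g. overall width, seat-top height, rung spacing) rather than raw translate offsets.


A simple wooden stool: a rectangular seat 321 mm (x) by 343 mm (y), 30 mm thick, top face at z = 419 mm, on four square legs, each 40×40 mm in cross-section. The legs rest on z = 0, each flush with a corner of the seat. Four stretchers, 40 mm wide and 24 mm tall, connect adjacent legs with their undersides at z = 151 mm, each running between the inner faces of the legs it joins and aligned with the legs' outer faces on the other axis.


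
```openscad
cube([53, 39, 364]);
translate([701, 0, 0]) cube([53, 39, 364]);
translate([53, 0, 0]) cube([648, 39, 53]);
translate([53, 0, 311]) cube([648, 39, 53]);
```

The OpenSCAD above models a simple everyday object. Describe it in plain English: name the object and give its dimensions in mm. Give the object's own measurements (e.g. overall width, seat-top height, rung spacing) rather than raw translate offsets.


A rectangular picture frame lying in the x–z plane (depth along y). The opening is 648 mm wide (x) by 258 mm tall (z), surrounded by a border 53 mm wide on all four sides. The frame is 39 mm deep and is made of two full-height vertical stiles with two horizontal rails fitted between them.


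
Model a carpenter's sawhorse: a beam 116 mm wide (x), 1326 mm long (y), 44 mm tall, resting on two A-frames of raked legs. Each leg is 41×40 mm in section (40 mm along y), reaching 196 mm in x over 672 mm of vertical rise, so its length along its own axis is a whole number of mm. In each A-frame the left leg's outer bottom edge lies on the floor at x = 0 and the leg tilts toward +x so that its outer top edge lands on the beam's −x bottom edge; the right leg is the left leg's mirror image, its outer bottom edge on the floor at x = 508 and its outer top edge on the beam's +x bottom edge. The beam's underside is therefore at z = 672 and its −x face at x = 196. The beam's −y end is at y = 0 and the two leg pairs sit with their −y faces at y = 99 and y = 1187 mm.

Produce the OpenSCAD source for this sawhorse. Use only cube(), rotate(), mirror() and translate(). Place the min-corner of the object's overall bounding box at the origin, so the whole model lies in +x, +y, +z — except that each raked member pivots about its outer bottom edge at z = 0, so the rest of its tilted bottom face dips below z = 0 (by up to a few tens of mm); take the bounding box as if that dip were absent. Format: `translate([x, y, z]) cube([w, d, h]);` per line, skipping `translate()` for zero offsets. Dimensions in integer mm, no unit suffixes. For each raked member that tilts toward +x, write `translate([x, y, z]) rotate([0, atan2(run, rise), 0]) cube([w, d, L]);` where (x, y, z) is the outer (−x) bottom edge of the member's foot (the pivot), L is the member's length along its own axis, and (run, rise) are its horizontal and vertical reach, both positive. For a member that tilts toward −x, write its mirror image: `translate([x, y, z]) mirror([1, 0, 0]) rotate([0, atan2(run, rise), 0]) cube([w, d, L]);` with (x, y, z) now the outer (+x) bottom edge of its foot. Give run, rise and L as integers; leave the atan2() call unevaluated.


translate([196, 0, 672]) cube([116, 1326, 44]);
translate([0, 99, 0]) rotate([0, atan2(196, 672), 0]) cube([41, 40, 700]);
translate([508, 99, 0]) mirror([1, 0, 0]) rotate([0, atan2(196, 672), 0]) cube([41, 40, 700]);
translate([0, 1187, 0]) rotate([0, atan2(196, 672), 0]) cube([41, 40, 700]);
translate([508, 1187, 0]) mirror([1, 0, 0]) rotate([0, atan2(196, 672), 0]) cube([41, 40, 700]);


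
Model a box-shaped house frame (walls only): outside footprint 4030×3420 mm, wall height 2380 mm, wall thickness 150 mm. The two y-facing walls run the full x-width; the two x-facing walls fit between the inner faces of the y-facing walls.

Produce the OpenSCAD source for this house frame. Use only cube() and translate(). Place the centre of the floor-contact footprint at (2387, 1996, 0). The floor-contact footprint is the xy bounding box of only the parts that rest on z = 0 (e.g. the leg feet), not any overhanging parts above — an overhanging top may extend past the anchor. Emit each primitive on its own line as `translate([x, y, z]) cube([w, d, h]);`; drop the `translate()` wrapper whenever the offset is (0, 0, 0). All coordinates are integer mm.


translate([372, 286, 0]) cube([4030, 150, 2380]);
translate([372, 3556, 0]) cube([4030, 150, 2380]);
translate([372, 436, 0]) cube([150, 3120, 2380]);
translate([4252, 436, 0]) cube([150, 3120, 2380]);


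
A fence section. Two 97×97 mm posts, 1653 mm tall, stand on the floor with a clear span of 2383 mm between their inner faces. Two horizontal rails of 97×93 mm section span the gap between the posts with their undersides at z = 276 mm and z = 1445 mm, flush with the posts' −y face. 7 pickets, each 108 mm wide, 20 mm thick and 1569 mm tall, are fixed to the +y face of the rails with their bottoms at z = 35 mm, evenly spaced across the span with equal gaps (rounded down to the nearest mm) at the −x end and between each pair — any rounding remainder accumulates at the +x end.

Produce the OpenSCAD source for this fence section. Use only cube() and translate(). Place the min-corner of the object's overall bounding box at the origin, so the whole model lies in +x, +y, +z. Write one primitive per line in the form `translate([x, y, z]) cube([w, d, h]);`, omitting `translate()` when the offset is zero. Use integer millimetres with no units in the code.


cube([97, 97, 1653]);
translate([2480, 0, 0]) cube([97, 97, 1653]);
translate([97, 0, 276]) cube([2383, 97, 93]);
translate([97, 0, 1445]) cube([2383, 97, 93]);
translate([300, 97, 35]) cube([108, 20, 1569]);
translate([611, 97, 35]) cube([108, 20, 1569]);
translate([922, 97, 35]) cube([108, 20, 1569]);
translate([1233, 97, 35]) cube([108, 20, 1569]);
translate([1544, 97, 35]) cube([108, 20, 1569]);
translate([1855, 97, 35]) cube([108, 20, 1569]);
translate([2166, 97, 35]) cube([108, 20, 1569]);


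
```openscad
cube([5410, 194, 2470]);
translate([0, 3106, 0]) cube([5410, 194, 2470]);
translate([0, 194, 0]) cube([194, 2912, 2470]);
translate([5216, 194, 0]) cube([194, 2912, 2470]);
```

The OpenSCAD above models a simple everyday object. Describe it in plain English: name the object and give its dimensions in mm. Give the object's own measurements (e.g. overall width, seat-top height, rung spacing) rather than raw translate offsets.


The wall frame of a small rectangular building: four walls, each 2470 mm tall and 194 mm thick, enclosing a footprint 5410 mm (x) by 3300 mm (y) outside-to-outside, with no floor or roof. The front and back walls (the −y and +y sides) span the full width; the two side walls fit between them.


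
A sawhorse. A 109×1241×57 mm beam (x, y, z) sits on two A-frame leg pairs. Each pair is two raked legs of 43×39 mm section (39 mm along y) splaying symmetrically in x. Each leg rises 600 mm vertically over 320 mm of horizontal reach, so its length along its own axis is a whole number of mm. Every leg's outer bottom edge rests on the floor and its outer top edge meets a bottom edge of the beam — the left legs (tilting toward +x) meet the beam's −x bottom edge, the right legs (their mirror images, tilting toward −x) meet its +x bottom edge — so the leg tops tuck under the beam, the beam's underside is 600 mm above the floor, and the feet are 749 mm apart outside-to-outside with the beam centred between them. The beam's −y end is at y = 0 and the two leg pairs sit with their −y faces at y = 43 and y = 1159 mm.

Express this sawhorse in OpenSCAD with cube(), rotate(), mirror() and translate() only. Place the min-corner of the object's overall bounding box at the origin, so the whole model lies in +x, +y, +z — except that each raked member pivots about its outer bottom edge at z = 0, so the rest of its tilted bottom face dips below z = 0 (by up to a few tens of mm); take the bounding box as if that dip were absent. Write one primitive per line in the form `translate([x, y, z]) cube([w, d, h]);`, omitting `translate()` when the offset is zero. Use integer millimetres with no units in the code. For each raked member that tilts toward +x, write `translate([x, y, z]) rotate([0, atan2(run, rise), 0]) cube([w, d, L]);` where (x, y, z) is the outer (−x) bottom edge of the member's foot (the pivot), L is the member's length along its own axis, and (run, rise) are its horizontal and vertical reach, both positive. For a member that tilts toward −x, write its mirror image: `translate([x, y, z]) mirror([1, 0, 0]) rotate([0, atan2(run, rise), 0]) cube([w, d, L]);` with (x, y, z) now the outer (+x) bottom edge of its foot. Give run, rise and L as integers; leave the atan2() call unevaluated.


translate([320, 0, 600]) cube([109, 1241, 57]);
translate([0, 43, 0]) rotate([0, atan2(320, 600), 0]) cube([43, 39, 680]);
translate([749, 43, 0]) mirror([1, 0, 0]) rotate([0, atan2(320, 600), 0]) cube([43, 39, 680]);
translate([0, 1159, 0]) rotate([0, atan2(320, 600), 0]) cube([43, 39, 680]);
translate([749, 1159, 0]) mirror([1, 0, 0]) rotate([0, atan2(320, 600), 0]) cube([43, 39, 680]);


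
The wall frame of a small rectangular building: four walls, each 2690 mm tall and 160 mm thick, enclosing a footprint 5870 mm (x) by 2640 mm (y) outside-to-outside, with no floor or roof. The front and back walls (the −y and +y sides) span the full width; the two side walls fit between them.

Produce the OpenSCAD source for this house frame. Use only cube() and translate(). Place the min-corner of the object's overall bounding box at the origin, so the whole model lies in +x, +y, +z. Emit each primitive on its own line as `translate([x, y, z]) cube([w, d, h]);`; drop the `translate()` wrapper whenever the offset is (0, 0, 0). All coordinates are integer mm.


cube([5870, 160, 2690]);
translate([0, 2480, 0]) cube([5870, 160, 2690]);
translate([0, 160, 0]) cube([160, 2320, 2690]);
translate([5710, 160, 0]) cube([160, 2320, 2690]);


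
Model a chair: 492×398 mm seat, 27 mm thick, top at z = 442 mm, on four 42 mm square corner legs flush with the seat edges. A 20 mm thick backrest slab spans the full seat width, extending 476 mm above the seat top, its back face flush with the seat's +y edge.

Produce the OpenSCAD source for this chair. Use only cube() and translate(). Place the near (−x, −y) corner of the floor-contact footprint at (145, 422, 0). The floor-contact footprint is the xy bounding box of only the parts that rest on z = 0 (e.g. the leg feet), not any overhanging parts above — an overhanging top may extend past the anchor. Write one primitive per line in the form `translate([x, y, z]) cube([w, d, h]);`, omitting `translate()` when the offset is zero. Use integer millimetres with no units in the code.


// leg_h = 442 - 27 = 415
translate([145, 422, 415]) cube([492, 398, 27]);
translate([145, 422, 0]) cube([42, 42, 415]);
translate([595, 422, 0]) cube([42, 42, 415]);
translate([145, 778, 0]) cube([42, 42, 415]);
translate([595, 778, 0]) cube([42, 42, 415]);
translate([145, 800, 442]) cube([492, 20, 476]);


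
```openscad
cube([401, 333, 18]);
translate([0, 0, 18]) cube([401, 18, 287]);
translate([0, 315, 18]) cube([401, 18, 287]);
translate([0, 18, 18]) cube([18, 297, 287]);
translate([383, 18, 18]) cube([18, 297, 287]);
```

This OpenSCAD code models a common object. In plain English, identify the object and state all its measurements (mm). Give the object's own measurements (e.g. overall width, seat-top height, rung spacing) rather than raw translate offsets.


An open-topped rectangular box: outside dimensions 401×333×305 mm, with a uniform wall and base thickness of 18 mm. The base is a full 401×333 slab on the floor; four walls sit on top of the base. The front and back walls (the −y and +y sides) span the full width; the two side walls fit between them.


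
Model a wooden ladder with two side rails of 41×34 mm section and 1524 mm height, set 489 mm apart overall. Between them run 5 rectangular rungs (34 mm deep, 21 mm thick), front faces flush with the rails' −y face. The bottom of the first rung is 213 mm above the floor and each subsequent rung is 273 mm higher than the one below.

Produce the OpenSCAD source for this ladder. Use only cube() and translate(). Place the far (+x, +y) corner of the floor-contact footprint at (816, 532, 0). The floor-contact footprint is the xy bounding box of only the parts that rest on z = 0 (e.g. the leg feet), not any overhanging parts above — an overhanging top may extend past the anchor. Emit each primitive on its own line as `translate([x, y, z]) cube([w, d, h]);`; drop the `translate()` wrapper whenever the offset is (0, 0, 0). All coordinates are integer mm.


// rung span = 489 - 2*41 = 407
// rung[k] z = 213 + k*273
translate([327, 498, 0]) cube([41, 34, 1524]);
translate([775, 498, 0]) cube([41, 34, 1524]);
translate([368, 498, 213]) cube([407, 34, 21]);
translate([368, 498, 486]) cube([407, 34, 21]);
translate([368, 498, 759]) cube([407, 34, 21]);
translate([368, 498, 1032]) cube([407, 34, 21]);
translate([368, 498, 1305]) cube([407, 34, 21]);


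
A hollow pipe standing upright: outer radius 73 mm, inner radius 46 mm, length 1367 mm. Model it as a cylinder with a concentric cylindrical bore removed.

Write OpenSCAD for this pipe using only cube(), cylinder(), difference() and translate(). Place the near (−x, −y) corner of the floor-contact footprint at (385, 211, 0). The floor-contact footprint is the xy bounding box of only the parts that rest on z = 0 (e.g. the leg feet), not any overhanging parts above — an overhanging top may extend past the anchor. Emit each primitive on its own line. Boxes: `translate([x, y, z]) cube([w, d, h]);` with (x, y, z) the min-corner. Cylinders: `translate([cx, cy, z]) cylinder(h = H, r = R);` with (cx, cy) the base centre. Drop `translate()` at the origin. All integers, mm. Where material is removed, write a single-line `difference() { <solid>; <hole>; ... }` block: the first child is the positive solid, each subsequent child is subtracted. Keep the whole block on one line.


difference() { translate([458, 284, 0]) cylinder(h = 1367, r = 73); translate([458, 284, 0]) cylinder(h = 1367, r = 46); }


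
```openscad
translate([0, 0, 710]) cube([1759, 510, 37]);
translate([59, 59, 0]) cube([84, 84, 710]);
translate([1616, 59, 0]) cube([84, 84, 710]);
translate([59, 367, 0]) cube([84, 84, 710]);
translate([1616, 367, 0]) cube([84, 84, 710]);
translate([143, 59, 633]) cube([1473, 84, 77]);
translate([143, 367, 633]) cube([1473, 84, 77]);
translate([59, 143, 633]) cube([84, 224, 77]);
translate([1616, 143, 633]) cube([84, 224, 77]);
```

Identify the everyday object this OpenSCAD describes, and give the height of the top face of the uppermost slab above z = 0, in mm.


A table. The table height is 747 mm.

A 1759×510×37 slab sits at z = 710 on four 84 mm square posts — a table. The top surface is at 710 + 37 = 747 mm.


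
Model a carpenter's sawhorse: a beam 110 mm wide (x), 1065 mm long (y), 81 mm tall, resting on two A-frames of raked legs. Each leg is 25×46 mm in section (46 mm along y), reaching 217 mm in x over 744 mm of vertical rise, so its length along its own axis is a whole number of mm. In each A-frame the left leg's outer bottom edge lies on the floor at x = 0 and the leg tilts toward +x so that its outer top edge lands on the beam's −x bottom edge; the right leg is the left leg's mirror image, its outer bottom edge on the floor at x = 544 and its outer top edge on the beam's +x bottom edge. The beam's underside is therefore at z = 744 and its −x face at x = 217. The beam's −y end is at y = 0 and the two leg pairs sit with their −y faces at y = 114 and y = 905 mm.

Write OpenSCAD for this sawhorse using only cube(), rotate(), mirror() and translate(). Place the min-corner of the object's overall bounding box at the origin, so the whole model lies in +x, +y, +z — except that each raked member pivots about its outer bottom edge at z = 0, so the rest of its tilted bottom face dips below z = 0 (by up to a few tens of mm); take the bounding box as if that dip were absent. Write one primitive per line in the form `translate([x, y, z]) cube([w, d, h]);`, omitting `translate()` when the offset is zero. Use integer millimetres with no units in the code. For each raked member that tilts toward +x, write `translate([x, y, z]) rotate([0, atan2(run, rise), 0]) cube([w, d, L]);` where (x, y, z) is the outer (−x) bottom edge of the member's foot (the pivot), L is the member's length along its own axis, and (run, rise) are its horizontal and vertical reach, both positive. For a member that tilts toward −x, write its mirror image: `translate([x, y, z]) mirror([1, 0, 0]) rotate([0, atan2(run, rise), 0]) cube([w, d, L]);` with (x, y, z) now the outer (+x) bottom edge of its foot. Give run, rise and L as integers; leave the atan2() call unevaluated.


// leg length = √(217² + 744²) = 775
// right-leg outer foot x = 2·217 + 110 = 544
// beam min-corner = (217, 0, 744)
translate([217, 0, 744]) cube([110, 1065, 81]);
translate([0, 114, 0]) rotate([0, atan2(217, 744), 0]) cube([25, 46, 775]);
translate([544, 114, 0]) mirror([1, 0, 0]) rotate([0, atan2(217, 744), 0]) cube([25, 46, 775]);
translate([0, 905, 0]) rotate([0, atan2(217, 744), 0]) cube([25, 46, 775]);
translate([544, 905, 0]) mirror([1, 0, 0]) rotate([0, atan2(217, 744), 0]) cube([25, 46, 775]);


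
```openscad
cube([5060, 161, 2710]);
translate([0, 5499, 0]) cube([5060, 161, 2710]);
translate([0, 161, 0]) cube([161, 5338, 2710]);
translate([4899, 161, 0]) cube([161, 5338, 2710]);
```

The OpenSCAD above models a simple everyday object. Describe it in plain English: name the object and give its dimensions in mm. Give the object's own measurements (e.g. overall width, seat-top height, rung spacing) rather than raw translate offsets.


The wall frame of a small rectangular building: four walls, each 2710 mm tall and 161 mm thick, enclosing a footprint 5060 mm (x) by 5660 mm (y) outside-to-outside, with no floor or roof. The front and back walls (the −y and +y sides) span the full width; the two side walls fit between them.


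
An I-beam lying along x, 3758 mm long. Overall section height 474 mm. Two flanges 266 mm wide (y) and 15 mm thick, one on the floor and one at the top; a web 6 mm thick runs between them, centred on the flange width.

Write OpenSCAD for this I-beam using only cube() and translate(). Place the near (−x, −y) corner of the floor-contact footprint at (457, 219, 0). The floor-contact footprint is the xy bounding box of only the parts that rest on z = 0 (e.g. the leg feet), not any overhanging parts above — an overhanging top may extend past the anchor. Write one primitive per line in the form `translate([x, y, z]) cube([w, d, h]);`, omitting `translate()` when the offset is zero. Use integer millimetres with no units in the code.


translate([457, 219, 0]) cube([3758, 266, 15]);
translate([457, 349, 15]) cube([3758, 6, 444]);
translate([457, 219, 459]) cube([3758, 266, 15]);


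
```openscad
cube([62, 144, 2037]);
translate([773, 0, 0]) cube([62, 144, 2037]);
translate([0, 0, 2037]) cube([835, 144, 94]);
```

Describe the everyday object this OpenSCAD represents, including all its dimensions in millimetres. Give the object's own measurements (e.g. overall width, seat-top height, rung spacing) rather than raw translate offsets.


A door frame. The clear opening is 711 mm wide and 2037 mm high. Two 62 mm wide jambs, 144 mm deep, stand either side of the opening from the floor to the top of the opening. A 94 mm thick head sits across the top of both jambs, spanning the full outside width of the frame.


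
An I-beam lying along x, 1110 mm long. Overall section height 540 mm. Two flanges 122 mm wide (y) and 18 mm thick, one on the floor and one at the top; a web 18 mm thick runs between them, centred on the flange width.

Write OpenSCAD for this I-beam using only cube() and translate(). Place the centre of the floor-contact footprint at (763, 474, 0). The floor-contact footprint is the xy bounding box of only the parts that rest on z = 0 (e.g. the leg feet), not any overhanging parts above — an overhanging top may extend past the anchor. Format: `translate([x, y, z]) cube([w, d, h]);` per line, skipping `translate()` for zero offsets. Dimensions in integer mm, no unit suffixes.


translate([208, 413, 0]) cube([1110, 122, 18]);
translate([208, 465, 18]) cube([1110, 18, 504]);
translate([208, 413, 522]) cube([1110, 122, 18]);


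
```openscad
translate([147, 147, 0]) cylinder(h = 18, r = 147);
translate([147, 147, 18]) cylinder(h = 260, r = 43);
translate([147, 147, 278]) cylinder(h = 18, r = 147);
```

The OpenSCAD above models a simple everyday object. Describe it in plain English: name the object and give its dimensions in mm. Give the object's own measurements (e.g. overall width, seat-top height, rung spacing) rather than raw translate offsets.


A spool: two coaxial disc flanges of radius 147 mm and thickness 18 mm, joined by a core cylinder of radius 43 mm and height 260 mm. The lower flange rests on z = 0 and the three cylinders share a vertical axis.


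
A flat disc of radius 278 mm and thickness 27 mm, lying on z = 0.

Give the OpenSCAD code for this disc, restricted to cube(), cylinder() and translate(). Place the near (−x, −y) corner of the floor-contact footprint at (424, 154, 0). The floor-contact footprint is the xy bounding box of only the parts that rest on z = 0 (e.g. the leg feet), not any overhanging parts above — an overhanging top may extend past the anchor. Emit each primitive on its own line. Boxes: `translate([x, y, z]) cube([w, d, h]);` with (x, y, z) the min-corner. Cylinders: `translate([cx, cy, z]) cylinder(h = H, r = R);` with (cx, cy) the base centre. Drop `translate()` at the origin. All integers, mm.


translate([702, 432, 0]) cylinder(h = 27, r = 278);


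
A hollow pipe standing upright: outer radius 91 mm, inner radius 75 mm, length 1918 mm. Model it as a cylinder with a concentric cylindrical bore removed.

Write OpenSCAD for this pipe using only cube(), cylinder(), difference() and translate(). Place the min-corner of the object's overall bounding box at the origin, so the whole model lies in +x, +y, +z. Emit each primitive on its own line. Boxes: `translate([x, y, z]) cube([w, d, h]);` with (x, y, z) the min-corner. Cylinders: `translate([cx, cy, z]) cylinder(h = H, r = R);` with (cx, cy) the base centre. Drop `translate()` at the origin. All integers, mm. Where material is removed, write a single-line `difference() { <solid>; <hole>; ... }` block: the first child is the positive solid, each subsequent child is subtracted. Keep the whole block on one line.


difference() { translate([91, 91, 0]) cylinder(h = 1918, r = 91); translate([91, 91, 0]) cylinder(h = 1918, r = 75); }


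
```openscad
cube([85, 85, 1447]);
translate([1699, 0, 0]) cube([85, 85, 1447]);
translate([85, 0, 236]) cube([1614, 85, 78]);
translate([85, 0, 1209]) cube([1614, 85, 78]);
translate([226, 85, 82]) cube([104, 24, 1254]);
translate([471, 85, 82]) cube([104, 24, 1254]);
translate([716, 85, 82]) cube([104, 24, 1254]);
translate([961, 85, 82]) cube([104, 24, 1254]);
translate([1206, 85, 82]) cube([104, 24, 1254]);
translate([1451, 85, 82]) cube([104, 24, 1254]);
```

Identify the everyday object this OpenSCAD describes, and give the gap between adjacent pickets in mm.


A fence section. The picket gap is 141 mm.

Two posts, two rails, 6 pickets — a fence section. Span 1614 mm holds 6 pickets of 104 mm with 7 equal gaps: ⌊(1614 − 6·104) / 7⌋ = 141 mm.


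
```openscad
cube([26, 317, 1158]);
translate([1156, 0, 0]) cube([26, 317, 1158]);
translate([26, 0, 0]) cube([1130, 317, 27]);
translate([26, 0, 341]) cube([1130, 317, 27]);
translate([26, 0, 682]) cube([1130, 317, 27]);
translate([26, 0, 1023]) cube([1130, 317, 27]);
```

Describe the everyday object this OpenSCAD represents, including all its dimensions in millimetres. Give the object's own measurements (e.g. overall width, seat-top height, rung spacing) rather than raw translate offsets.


An open bookshelf. Two side panels, each 26 mm thick, 317 mm deep and 1158 mm tall, stand 1182 mm apart (outside-to-outside). Between them sit 4 shelves, each 27 mm thick and 317 mm deep, spanning the full gap between the sides. The bottom shelf rests on the floor (its underside at z = 0) and the clear gap between one shelf's top and the next shelf's underside is 314 mm.


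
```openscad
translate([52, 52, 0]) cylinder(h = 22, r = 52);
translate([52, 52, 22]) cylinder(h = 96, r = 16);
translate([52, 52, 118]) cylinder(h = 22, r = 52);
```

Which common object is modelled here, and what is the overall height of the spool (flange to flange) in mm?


A spool. The overall height is 140 mm.

Three coaxial cylinders, large–small–large — a spool. Two 22 mm flanges and a 96 mm core give 22 + 96 + 22 = 140 mm.


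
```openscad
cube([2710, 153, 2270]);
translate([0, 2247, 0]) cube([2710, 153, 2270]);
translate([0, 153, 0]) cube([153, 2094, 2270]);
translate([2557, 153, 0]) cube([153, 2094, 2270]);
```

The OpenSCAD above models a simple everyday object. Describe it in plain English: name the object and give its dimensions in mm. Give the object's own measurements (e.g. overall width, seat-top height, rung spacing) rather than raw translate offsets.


The wall frame of a small rectangular building: four walls, each 2270 mm tall and 153 mm thick, enclosing a footprint 2710 mm (x) by 2400 mm (y) outside-to-outside, with no floor or roof. The front and back walls (the −y and +y sides) span the full width; the two side walls fit between them.


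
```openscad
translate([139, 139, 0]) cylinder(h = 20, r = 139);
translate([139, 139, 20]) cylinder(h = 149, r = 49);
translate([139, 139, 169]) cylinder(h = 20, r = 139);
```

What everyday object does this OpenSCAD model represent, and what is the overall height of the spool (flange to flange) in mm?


A spool. The overall height is 189 mm.

Three coaxial cylinders, large–small–large — a spool. Two 20 mm flanges and a 149 mm core give 20 + 149 + 20 = 189 mm.


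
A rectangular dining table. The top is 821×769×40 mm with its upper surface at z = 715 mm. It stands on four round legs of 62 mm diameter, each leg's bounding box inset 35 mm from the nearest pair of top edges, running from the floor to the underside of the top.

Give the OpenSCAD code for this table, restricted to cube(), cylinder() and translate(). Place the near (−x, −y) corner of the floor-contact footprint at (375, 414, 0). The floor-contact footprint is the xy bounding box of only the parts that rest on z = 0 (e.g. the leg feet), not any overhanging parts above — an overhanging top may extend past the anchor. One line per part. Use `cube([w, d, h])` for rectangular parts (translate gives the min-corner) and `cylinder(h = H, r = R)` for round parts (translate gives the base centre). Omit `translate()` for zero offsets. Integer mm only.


translate([340, 379, 675]) cube([821, 769, 40]);
translate([406, 445, 0]) cylinder(h = 675, r = 31);
translate([1095, 445, 0]) cylinder(h = 675, r = 31);
translate([406, 1082, 0]) cylinder(h = 675, r = 31);
translate([1095, 1082, 0]) cylinder(h = 675, r = 31);


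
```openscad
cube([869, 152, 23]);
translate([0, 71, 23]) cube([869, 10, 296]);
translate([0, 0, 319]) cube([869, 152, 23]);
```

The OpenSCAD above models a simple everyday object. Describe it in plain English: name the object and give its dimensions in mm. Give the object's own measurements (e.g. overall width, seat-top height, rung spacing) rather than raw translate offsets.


An I-beam lying along x, 869 mm long. Overall section height 342 mm. Two flanges 152 mm wide (y) and 23 mm thick, one on the floor and one at the top; a web 10 mm thick runs between them, centred on the flange width.


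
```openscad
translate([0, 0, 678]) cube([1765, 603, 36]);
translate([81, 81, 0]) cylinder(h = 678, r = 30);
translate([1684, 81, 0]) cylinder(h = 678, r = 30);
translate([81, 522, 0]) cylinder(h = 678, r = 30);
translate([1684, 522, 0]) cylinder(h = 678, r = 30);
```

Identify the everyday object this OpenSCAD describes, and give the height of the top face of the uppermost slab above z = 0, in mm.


A table. The table height is 714 mm.

A 1765×603×36 slab sits at z = 678 on four Ø60 mm round legs — a table. The top surface is at 678 + 36 = 714 mm.


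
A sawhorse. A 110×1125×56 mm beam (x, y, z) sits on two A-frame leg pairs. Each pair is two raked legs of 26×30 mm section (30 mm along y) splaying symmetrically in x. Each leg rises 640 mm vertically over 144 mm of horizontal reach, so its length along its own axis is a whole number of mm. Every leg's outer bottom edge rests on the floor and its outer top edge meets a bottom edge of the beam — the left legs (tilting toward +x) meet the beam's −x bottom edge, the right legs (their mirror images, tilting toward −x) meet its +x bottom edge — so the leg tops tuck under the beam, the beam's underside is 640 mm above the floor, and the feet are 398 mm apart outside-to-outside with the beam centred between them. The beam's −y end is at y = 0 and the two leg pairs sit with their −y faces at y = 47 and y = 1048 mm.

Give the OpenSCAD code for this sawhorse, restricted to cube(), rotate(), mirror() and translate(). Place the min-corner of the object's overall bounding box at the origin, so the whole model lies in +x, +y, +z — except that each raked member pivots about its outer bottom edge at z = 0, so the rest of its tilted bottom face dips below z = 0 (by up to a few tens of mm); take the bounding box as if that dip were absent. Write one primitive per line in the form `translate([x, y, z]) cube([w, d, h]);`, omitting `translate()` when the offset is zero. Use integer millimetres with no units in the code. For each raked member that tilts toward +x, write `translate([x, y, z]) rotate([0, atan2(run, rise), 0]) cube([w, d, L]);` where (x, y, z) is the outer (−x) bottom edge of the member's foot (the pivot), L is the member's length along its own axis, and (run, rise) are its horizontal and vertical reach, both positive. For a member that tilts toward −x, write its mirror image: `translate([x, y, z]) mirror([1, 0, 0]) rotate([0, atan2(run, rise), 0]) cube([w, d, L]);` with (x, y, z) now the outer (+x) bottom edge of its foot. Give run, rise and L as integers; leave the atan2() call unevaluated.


translate([144, 0, 640]) cube([110, 1125, 56]);
translate([0, 47, 0]) rotate([0, atan2(144, 640), 0]) cube([26, 30, 656]);
translate([398, 47, 0]) mirror([1, 0, 0]) rotate([0, atan2(144, 640), 0]) cube([26, 30, 656]);
translate([0, 1048, 0]) rotate([0, atan2(144, 640), 0]) cube([26, 30, 656]);
translate([398, 1048, 0]) mirror([1, 0, 0]) rotate([0, atan2(144, 640), 0]) cube([26, 30, 656]);


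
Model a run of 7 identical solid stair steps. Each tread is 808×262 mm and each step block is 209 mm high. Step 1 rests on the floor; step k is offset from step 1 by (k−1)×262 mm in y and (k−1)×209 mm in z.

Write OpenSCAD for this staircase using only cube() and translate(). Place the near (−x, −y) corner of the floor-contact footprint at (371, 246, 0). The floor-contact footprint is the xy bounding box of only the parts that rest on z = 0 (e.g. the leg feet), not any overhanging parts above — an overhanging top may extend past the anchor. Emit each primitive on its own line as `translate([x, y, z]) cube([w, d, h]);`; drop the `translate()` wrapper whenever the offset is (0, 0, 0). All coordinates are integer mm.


translate([371, 246, 0]) cube([808, 262, 209]);
translate([371, 508, 209]) cube([808, 262, 209]);
translate([371, 770, 418]) cube([808, 262, 209]);
translate([371, 1032, 627]) cube([808, 262, 209]);
translate([371, 1294, 836]) cube([808, 262, 209]);
translate([371, 1556, 1045]) cube([808, 262, 209]);
translate([371, 1818, 1254]) cube([808, 262, 209]);


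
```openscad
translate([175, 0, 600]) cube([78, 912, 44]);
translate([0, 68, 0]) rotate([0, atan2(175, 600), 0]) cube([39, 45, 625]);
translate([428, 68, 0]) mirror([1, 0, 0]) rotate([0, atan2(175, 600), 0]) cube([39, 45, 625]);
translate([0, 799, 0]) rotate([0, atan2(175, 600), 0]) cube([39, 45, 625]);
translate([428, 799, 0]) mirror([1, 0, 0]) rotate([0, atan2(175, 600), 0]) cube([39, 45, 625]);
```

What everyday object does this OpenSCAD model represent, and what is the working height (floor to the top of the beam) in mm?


A sawhorse. The overall height is 644 mm.

A beam across two mirrored pairs of raked legs — a sawhorse. The beam's underside is at z = 600 (matching the legs' vertical rise in atan2(175, 600)) and the beam is 44 mm tall, so its top is at 600 + 44 = 644 mm. The raked legs top out at the beam's underside, so that is the highest point.


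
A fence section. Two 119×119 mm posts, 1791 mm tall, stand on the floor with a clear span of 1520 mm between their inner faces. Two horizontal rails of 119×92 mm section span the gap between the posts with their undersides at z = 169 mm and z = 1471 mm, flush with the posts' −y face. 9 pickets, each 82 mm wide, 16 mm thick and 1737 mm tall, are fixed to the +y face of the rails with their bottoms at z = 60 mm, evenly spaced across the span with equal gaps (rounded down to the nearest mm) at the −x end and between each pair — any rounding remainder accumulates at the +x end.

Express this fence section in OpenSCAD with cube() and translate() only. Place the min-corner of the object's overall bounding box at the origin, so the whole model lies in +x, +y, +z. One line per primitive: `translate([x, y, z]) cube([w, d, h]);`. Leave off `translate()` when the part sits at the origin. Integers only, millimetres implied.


cube([119, 119, 1791]);
translate([1639, 0, 0]) cube([119, 119, 1791]);
translate([119, 0, 169]) cube([1520, 119, 92]);
translate([119, 0, 1471]) cube([1520, 119, 92]);
translate([197, 119, 60]) cube([82, 16, 1737]);
translate([357, 119, 60]) cube([82, 16, 1737]);
translate([517, 119, 60]) cube([82, 16, 1737]);
translate([677, 119, 60]) cube([82, 16, 1737]);
translate([837, 119, 60]) cube([82, 16, 1737]);
translate([997, 119, 60]) cube([82, 16, 1737]);
translate([1157, 119, 60]) cube([82, 16, 1737]);
translate([1317, 119, 60]) cube([82, 16, 1737]);
translate([1477, 119, 60]) cube([82, 16, 1737]);


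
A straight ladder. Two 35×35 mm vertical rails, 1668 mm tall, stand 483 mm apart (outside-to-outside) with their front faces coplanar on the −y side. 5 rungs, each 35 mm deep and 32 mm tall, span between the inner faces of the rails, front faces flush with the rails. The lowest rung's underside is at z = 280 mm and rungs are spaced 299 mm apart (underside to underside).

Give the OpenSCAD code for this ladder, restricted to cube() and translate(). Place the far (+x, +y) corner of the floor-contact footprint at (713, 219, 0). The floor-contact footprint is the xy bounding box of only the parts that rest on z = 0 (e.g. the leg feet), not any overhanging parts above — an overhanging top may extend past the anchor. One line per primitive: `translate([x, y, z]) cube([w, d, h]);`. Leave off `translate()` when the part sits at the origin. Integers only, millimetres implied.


// rung span = 483 - 2*35 = 413
// rung[k] z = 280 + k*299
translate([230, 184, 0]) cube([35, 35, 1668]);
translate([678, 184, 0]) cube([35, 35, 1668]);
translate([265, 184, 280]) cube([413, 35, 32]);
translate([265, 184, 579]) cube([413, 35, 32]);
translate([265, 184, 878]) cube([413, 35, 32]);
translate([265, 184, 1177]) cube([413, 35, 32]);
translate([265, 184, 1476]) cube([413, 35, 32]);


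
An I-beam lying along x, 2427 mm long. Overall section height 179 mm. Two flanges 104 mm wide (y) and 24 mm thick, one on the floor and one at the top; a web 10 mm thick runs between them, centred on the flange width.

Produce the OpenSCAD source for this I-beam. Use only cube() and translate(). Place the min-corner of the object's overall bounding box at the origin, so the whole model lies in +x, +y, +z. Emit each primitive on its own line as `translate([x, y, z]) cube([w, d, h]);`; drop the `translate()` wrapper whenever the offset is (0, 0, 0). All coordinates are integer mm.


cube([2427, 104, 24]);
translate([0, 47, 24]) cube([2427, 10, 131]);
translate([0, 0, 155]) cube([2427, 104, 24]);
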